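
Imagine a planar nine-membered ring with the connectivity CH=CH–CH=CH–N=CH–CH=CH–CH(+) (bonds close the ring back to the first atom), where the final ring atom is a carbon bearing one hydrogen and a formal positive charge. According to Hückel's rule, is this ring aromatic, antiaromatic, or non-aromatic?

Antiaromatic

The p orbitals form a continuous loop: every atom in a ring double bond is sp² and brings one electron to the p orbital; each =N– nitrogen is pyridine-type (lone pair in the sp² plane, one electron in the p orbital); the carbocation has an empty p orbital. The ring is fully conjugated.
π-electron count: 4 × 2 = 8 from the double-bond units + 0 from the CH(+) atom = 8.
8 is a 4n count (n = 2), so the planar conjugated ring is antiaromatic.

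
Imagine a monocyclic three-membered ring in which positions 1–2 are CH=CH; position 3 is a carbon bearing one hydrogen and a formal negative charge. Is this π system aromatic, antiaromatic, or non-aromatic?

Antiaromatic

Check conjugation: the double-bond atoms are sp², each contributing one p electron; the carbanion's lone pair occupies the p orbital — every position has a p orbital, so the cyclic π system is continuous.
π-electron count: 1 × 2 = 2 from the double-bond unit + 2 from the CH(-) atom = 4.
A 4n π count (4, n = 1) in a planar conjugated ring means antiaromatic.
(The species described is the cyclopropenyl anion.)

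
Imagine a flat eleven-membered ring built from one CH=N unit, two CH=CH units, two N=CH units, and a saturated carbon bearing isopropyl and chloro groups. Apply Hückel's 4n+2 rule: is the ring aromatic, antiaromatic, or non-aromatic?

At the C(isopropyl)(chloro) position, that saturated carbon is sp³ and has no p orbital in the ring π system; the ring's p-orbital overlap is broken there.
Without a continuous loop of overlapping p orbitals the Hückel electron count never comes into play.

Non-aromatic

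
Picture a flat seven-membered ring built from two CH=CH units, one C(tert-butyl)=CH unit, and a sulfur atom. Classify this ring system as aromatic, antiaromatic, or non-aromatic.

Antiaromatic

The p orbitals form a continuous loop: each doubly-bonded ring atom is sp² with one p-orbital electron; the sulfur donates one lone pair from its p orbital. The ring is fully conjugated.
Adding the contributions, 3 × 2 = 6 from the double-bond units + 2 from the S atom = 8.
A 4n π count (8, n = 2) in a planar conjugated ring means antiaromatic.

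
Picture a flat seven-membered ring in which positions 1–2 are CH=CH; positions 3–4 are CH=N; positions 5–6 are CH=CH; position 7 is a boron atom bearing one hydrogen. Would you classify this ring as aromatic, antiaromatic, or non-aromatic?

Aromatic

Every ring atom contributes a p orbital perpendicular to the ring (the double-bond atoms are sp², each contributing one p electron; each =N– nitrogen is pyridine-type (lone pair in the sp² plane, one electron in the p orbital); the boron has an empty p orbital), so the π system is cyclic and fully conjugated.
π-electron count: 3 × 2 = 6 from the double-bond units + 0 from the BH atom = 6.
That gives a 4n+2 count (6, n = 1).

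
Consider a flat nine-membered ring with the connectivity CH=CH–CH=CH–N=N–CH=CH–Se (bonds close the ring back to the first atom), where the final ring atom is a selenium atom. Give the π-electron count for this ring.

The p orbitals form a continuous loop: each doubly-bonded ring atom is sp² with one p-orbital electron; each sp² =N– keeps its lone pair in-plane and puts one electron into the π system; the selenium donates one lone pair from its p orbital. The ring is fully conjugated.
Tallying contributions gives 4 × 2 = 8 from the double-bond units + 2 from the Se atom = 10.

10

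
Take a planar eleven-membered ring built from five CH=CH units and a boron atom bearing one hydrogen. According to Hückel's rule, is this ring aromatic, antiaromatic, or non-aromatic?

Aromatic

All ring atoms are sp² and supply a p orbital to the ring (each doubly-bonded ring atom is sp² with one p-orbital electron; the boron has an empty p orbital); the conjugation is uninterrupted.
Adding the contributions, 5 × 2 = 10 from the double-bond units + 0 from the BH atom = 10.
That gives a 4n+2 count (10, n = 2).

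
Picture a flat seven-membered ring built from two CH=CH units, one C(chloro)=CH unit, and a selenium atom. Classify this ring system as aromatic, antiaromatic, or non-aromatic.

The p orbitals form a continuous loop: each doubly-bonded ring atom is sp² with one p-orbital electron; the selenium donates one lone pair from its p orbital. The ring is fully conjugated.
π-electron count: 3 × 2 = 6 from the double-bond units + 2 from the Se atom = 8.
8 is a 4n count (n = 2), so the planar conjugated ring is antiaromatic.

Antiaromatic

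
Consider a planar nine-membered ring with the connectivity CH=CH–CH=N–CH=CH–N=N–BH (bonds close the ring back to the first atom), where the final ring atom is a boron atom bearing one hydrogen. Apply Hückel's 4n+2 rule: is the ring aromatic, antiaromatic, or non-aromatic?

Antiaromatic

The p orbitals form a continuous loop: each doubly-bonded ring atom is sp² with one p-orbital electron; each sp² =N– keeps its lone pair in-plane and puts one electron into the π system; the boron has an empty p orbital. The ring is fully conjugated.
Counting π electrons: 4 × 2 = 8 from the double-bond units + 0 from the BH atom = 8.
8 is a 4n count (n = 2), so the planar conjugated ring is antiaromatic.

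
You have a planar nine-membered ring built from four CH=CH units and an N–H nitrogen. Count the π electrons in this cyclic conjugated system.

10

Check conjugation: the double-bond atoms are sp², each contributing one p electron; the pyrrole-type nitrogen donates its lone pair from the p orbital — every position has a p orbital, so the cyclic π system is continuous.
Adding the contributions, 4 × 2 = 8 from the double-bond units + 2 from the NH atom = 10.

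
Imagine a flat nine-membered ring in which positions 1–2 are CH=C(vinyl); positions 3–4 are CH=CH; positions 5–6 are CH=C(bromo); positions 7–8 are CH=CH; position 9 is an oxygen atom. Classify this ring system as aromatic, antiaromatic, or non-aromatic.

Aromatic

Every ring atom contributes a p orbital perpendicular to the ring (the double-bond atoms are sp², each contributing one p electron; the oxygen donates one lone pair from its p orbital), so the π system is cyclic and fully conjugated.
Tallying contributions gives 4 × 2 = 8 from the double-bond units + 2 from the O atom = 10.
With 10 π electrons (n = 2), the Hückel 4n+2 condition holds.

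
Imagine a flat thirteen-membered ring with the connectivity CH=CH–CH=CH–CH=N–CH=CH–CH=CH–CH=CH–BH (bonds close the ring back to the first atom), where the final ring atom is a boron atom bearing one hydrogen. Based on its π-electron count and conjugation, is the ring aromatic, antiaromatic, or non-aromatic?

Antiaromatic

All ring atoms are sp² and supply a p orbital to the ring (each doubly-bonded ring atom is sp² with one p-orbital electron; each sp² =N– keeps its lone pair in-plane and puts one electron into the π system; the boron has an empty p orbital); the conjugation is uninterrupted.
Adding the contributions, 6 × 2 = 12 from the double-bond units + 0 from the BH atom = 12.
12 is a 4n count (n = 3), so the planar conjugated ring is antiaromatic.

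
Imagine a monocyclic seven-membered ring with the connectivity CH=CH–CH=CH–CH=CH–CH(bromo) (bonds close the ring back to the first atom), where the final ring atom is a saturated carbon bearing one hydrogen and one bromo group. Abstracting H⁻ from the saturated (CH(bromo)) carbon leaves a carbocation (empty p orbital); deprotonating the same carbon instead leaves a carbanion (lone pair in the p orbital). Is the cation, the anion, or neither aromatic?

Both ions have a continuous loop of p orbitals — each ring atom is sp².
Cation: 3 × 2 + 0 = 6 π electrons → 4(1)+2, aromatic.
Anion: 3 × 2 + 2 = 8 π electrons → 4(2), antiaromatic.

The cation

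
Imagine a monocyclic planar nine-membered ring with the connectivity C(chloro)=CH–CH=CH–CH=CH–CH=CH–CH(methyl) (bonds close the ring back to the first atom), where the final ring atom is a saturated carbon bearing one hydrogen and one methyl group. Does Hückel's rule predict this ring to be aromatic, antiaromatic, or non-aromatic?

Because that saturated carbon is sp³ and has no p orbital in the ring π system at the CH(methyl) position, the π system cannot extend all the way around the ring.
Broken conjugation rules out both aromaticity and antiaromaticity.

Non-aromatic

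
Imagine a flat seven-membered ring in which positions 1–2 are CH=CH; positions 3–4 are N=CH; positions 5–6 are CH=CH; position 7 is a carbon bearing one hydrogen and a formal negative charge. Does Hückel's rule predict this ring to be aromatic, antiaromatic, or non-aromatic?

Check conjugation: the double-bond atoms are sp², each contributing one p electron; the doubly-bonded nitrogens are pyridine-type — their lone pairs lie in the ring plane, leaving one electron in the p orbital; the carbanion's lone pair occupies the p orbital — every position has a p orbital, so the cyclic π system is continuous.
Counting π electrons: 3 × 2 = 6 from the double-bond units + 2 from the CH(-) atom = 8.
8 is a 4n count (n = 2), so the planar conjugated ring is antiaromatic.

Antiaromatic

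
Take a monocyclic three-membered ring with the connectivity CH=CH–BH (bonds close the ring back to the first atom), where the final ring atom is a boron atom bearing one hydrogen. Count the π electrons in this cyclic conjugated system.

Check conjugation: the double-bond atoms are sp², each contributing one p electron; the boron has an empty p orbital — every position has a p orbital, so the cyclic π system is continuous.
Counting π electrons: 1 × 2 = 2 from the double-bond unit + 0 from the BH atom = 2.

2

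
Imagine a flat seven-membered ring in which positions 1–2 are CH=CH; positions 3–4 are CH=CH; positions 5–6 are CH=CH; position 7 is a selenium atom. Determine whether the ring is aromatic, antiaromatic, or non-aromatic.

Antiaromatic

The p orbitals form a continuous loop: each doubly-bonded ring atom is sp² with one p-orbital electron; the selenium donates one lone pair from its p orbital. The ring is fully conjugated.
Counting π electrons: 3 × 2 = 6 from the double-bond units + 2 from the Se atom = 8.
8 is a 4n count (n = 2), so the planar conjugated ring is antiaromatic.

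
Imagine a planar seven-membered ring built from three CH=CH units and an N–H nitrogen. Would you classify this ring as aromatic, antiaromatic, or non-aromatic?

All ring atoms are sp² and supply a p orbital to the ring (each doubly-bonded ring atom is sp² with one p-orbital electron; the pyrrole-type nitrogen donates its lone pair from the p orbital); the conjugation is uninterrupted.
π-electron count: 3 × 2 = 6 from the double-bond units + 2 from the NH atom = 8.
A 4n π count (8, n = 2) in a planar conjugated ring means antiaromatic.

Antiaromatic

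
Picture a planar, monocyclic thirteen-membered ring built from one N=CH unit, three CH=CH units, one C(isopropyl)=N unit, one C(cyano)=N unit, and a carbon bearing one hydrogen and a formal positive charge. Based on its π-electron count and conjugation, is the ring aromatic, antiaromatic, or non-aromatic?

Antiaromatic

All ring atoms are sp² and supply a p orbital to the ring (every atom in a ring double bond is sp² and brings one electron to the p orbital; each =N– nitrogen is pyridine-type (lone pair in the sp² plane, one electron in the p orbital); the carbocation has an empty p orbital); the conjugation is uninterrupted.
Counting π electrons: 6 × 2 = 12 from the double-bond units + 0 from the CH(+) atom = 12.
12 = 4(3); a planar, fully conjugated 4n system is antiaromatic.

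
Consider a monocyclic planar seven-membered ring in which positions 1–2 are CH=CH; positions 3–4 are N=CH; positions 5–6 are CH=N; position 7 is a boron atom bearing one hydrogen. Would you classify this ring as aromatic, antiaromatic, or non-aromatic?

Aromatic

Check conjugation: every atom in a ring double bond is sp² and brings one electron to the p orbital; each sp² =N– keeps its lone pair in-plane and puts one electron into the π system; the boron has an empty p orbital — every position has a p orbital, so the cyclic π system is continuous.
Tallying contributions gives 3 × 2 = 6 from the double-bond units + 0 from the BH atom = 6.
That gives a 4n+2 count (6, n = 1).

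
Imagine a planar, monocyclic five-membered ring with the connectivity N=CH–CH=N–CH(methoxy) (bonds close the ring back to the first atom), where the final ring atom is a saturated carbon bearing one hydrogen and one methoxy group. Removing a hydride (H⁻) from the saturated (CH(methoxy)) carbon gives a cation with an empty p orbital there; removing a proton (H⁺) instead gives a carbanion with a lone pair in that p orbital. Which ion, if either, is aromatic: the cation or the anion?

In both ions every ring atom is sp² and contributes a p orbital, so both rings are fully conjugated.
Cation: 2 × 2 + 0 = 4 π electrons → 4(1), antiaromatic.
Anion: 2 × 2 + 2 = 6 π electrons → 4(1)+2, aromatic.

The anion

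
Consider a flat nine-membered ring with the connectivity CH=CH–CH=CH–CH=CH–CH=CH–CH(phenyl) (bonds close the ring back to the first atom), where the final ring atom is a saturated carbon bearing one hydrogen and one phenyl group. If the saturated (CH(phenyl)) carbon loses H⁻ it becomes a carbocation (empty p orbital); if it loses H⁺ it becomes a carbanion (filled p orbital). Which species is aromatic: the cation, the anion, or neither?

The anion

In both ions every ring atom is sp² and contributes a p orbital, so both rings are fully conjugated.
Cation: 4 × 2 + 0 = 8 π electrons → 4(2), antiaromatic.
Anion: 4 × 2 + 2 = 10 π electrons → 4(2)+2, aromatic.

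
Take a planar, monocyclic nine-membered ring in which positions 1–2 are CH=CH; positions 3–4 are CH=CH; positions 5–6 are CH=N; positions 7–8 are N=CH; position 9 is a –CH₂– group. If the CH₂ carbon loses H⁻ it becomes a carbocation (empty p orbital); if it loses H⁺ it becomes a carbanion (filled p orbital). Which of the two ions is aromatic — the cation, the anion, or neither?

The anion

In either ion the ring is fully conjugated: every atom, including the new sp² carbon, supplies a p orbital.
Cation: 4 × 2 + 0 = 8 π electrons → 4(2), antiaromatic.
Anion: 4 × 2 + 2 = 10 π electrons → 4(2)+2, aromatic.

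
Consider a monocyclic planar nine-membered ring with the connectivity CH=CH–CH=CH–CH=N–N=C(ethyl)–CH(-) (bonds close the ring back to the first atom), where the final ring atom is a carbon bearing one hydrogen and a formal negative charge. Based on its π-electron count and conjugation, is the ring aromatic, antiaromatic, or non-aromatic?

The p orbitals form a continuous loop: each doubly-bonded ring atom is sp² with one p-orbital electron; the doubly-bonded nitrogens are pyridine-type — their lone pairs lie in the ring plane, leaving one electron in the p orbital; the carbanion's lone pair occupies the p orbital. The ring is fully conjugated.
Adding the contributions, 4 × 2 = 8 from the double-bond units + 2 from the CH(-) atom = 10.
Since 10 = 4·2 + 2, the ring meets the 4n+2 criterion.

Aromatic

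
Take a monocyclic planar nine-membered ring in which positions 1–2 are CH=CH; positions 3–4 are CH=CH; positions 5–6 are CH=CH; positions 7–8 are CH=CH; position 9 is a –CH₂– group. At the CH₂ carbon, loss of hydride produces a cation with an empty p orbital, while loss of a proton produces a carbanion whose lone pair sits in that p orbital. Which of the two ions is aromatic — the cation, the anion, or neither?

The anion

In both ions every ring atom is sp² and contributes a p orbital, so both rings are fully conjugated.
Cation: 4 × 2 + 0 = 8 π electrons → 4(2), antiaromatic.
Anion: 4 × 2 + 2 = 10 π electrons → 4(2)+2, aromatic.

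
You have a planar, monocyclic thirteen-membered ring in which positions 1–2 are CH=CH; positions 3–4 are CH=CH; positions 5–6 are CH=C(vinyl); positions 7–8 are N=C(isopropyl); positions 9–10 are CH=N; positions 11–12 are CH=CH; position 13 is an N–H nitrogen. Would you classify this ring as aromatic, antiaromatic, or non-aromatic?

Every ring atom contributes a p orbital perpendicular to the ring (the double-bond atoms are sp², each contributing one p electron; each sp² =N– keeps its lone pair in-plane and puts one electron into the π system; the pyrrole-type nitrogen donates its lone pair from the p orbital), so the π system is cyclic and fully conjugated.
π-electron count: 6 × 2 = 12 from the double-bond units + 2 from the NH atom = 14.
Since 14 = 4·3 + 2, the ring meets the 4n+2 criterion.

Aromatic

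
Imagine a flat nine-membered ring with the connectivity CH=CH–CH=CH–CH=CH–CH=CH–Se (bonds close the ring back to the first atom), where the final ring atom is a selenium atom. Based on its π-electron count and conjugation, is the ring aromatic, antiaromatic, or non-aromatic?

The p orbitals form a continuous loop: the double-bond atoms are sp², each contributing one p electron; the selenium donates one lone pair from its p orbital. The ring is fully conjugated.
Tallying contributions gives 4 × 2 = 8 from the double-bond units + 2 from the Se atom = 10.
Since 10 = 4·2 + 2, the ring meets the 4n+2 criterion.

Aromatic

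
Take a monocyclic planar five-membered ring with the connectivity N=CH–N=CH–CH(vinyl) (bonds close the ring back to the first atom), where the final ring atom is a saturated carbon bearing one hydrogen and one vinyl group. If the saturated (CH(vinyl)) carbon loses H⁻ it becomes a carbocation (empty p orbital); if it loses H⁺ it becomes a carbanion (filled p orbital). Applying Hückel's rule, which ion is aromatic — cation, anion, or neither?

The anion

In both ions every ring atom is sp² and contributes a p orbital, so both rings are fully conjugated.
Cation: 2 × 2 + 0 = 4 π electrons → 4(1), antiaromatic.
Anion: 2 × 2 + 2 = 6 π electrons → 4(1)+2, aromatic.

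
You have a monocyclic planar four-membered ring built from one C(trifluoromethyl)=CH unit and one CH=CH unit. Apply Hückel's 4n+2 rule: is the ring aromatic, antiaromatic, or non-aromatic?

Antiaromatic

Check conjugation: each doubly-bonded ring atom is sp² with one p-orbital electron — every position has a p orbital, so the cyclic π system is continuous.
Tallying contributions gives 2 × 2 = 4 from the 2 double-bond units.
With 4 = 4·1 π electrons, Hückel's rule classifies the planar ring as antiaromatic.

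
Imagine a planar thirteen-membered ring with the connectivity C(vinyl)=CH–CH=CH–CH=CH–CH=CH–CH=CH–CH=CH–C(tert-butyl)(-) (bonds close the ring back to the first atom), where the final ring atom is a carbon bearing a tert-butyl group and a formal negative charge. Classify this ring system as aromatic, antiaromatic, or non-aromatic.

All ring atoms are sp² and supply a p orbital to the ring (each doubly-bonded ring atom is sp² with one p-orbital electron; the carbanion's lone pair occupies the p orbital); the conjugation is uninterrupted.
Counting π electrons: 6 × 2 = 12 from the double-bond units + 2 from the C(tert-butyl)(-) atom = 14.
With 14 π electrons (n = 3), the Hückel 4n+2 condition holds.

Aromatic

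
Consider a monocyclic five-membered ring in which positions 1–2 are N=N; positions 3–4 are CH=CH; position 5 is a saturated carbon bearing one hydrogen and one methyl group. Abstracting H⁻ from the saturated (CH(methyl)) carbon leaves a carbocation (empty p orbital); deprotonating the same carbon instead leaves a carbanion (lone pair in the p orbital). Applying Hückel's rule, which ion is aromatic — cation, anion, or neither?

In both ions every ring atom is sp² and contributes a p orbital, so both rings are fully conjugated.
Cation: 2 × 2 + 0 = 4 π electrons → 4(1), antiaromatic.
Anion: 2 × 2 + 2 = 6 π electrons → 4(1)+2, aromatic.

The anion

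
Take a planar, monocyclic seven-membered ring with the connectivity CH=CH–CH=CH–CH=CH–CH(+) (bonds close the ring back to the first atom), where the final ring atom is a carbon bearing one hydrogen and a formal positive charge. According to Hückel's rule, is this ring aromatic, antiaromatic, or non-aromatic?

Aromatic

Check conjugation: each doubly-bonded ring atom is sp² with one p-orbital electron; the carbocation has an empty p orbital — every position has a p orbital, so the cyclic π system is continuous.
π-electron count: 3 × 2 = 6 from the double-bond units + 0 from the CH(+) atom = 6.
That gives a 4n+2 count (6, n = 1).
(This ring is the tropylium cation.)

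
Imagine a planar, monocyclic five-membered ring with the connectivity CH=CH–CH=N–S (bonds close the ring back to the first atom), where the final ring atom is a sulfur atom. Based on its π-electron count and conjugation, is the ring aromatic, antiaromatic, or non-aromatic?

Aromatic

Every ring atom contributes a p orbital perpendicular to the ring (every atom in a ring double bond is sp² and brings one electron to the p orbital; the doubly-bonded nitrogens are pyridine-type — their lone pairs lie in the ring plane, leaving one electron in the p orbital; the sulfur donates one lone pair from its p orbital), so the π system is cyclic and fully conjugated.
Counting π electrons: 2 × 2 = 4 from the double-bond units + 2 from the S atom = 6.
With 6 π electrons (n = 1), the Hückel 4n+2 condition holds.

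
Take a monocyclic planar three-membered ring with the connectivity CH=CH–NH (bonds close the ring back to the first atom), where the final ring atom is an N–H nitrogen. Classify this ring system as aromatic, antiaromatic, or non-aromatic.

Antiaromatic

Every ring atom contributes a p orbital perpendicular to the ring (every atom in a ring double bond is sp² and brings one electron to the p orbital; the pyrrole-type nitrogen donates its lone pair from the p orbital), so the π system is cyclic and fully conjugated.
Tallying contributions gives 1 × 2 = 2 from the double-bond unit + 2 from the NH atom = 4.
4 = 4(1); a planar, fully conjugated 4n system is antiaromatic.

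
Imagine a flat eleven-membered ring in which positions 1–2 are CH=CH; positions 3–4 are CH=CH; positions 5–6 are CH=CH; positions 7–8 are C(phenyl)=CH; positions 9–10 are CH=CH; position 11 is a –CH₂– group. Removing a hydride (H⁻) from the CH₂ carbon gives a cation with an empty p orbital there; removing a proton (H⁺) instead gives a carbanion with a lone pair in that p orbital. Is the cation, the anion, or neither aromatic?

In either ion the ring is fully conjugated: every atom, including the new sp² carbon, supplies a p orbital.
Cation: 5 × 2 + 0 = 10 π electrons → 4(2)+2, aromatic.
Anion: 5 × 2 + 2 = 12 π electrons → 4(3), antiaromatic.

The cation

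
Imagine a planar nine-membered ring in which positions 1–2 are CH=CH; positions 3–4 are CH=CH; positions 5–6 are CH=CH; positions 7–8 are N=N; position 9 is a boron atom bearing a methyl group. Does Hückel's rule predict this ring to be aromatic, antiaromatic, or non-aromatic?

All ring atoms are sp² and supply a p orbital to the ring (the double-bond atoms are sp², each contributing one p electron; each sp² =N– keeps its lone pair in-plane and puts one electron into the π system; the boron has an empty p orbital); the conjugation is uninterrupted.
Adding the contributions, 4 × 2 = 8 from the double-bond units + 0 from the B(methyl) atom = 8.
8 = 4(2); a planar, fully conjugated 4n system is antiaromatic.

Antiaromatic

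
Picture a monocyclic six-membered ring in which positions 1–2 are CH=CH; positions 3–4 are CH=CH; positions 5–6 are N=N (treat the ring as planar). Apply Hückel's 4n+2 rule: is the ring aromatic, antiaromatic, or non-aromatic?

Aromatic

Check conjugation: the double-bond atoms are sp², each contributing one p electron; each =N– nitrogen is pyridine-type (lone pair in the sp² plane, one electron in the p orbital) — every position has a p orbital, so the cyclic π system is continuous.
Adding the contributions, 3 × 2 = 6 from the 3 double-bond units.
With 6 π electrons (n = 1), the Hückel 4n+2 condition holds.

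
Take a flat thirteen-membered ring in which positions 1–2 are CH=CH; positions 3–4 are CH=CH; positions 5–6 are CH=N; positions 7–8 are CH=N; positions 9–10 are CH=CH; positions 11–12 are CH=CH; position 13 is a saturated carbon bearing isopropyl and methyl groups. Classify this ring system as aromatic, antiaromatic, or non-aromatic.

The C(isopropyl)(methyl) carbon is saturated: that saturated carbon is sp³ and has no p orbital in the ring π system. Conjugation is not continuous around the ring.
Without a continuous loop of overlapping p orbitals the Hückel electron count never comes into play.

Non-aromatic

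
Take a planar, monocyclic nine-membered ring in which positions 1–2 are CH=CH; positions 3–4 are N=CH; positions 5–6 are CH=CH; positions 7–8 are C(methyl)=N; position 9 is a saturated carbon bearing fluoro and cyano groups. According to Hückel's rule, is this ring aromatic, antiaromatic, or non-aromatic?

Non-aromatic

At the C(fluoro)(cyano) position, that saturated carbon is sp³ and has no p orbital in the ring π system; the ring's p-orbital overlap is broken there.
Broken conjugation rules out both aromaticity and antiaromaticity.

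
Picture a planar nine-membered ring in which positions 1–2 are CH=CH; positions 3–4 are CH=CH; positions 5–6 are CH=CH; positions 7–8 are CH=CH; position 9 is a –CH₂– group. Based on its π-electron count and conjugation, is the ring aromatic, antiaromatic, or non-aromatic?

At the CH2 position, the tetrahedral CH₂ carbon is sp³ and has no p orbital in the ring π system; the ring's p-orbital overlap is broken there.
Without a continuous loop of overlapping p orbitals the Hückel electron count never comes into play.

Non-aromatic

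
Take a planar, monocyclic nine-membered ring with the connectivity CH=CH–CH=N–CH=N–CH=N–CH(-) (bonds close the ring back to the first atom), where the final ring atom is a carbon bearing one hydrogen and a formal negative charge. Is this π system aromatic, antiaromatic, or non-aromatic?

Check conjugation: every atom in a ring double bond is sp² and brings one electron to the p orbital; each sp² =N– keeps its lone pair in-plane and puts one electron into the π system; the carbanion's lone pair occupies the p orbital — every position has a p orbital, so the cyclic π system is continuous.
π-electron count: 4 × 2 = 8 from the double-bond units + 2 from the CH(-) atom = 10.
Since 10 = 4·2 + 2, the ring meets the 4n+2 criterion.

Aromatic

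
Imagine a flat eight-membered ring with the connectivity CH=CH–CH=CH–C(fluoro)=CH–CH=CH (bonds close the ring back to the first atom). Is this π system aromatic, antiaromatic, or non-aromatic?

Antiaromatic

The p orbitals form a continuous loop: every atom in a ring double bond is sp² and brings one electron to the p orbital. The ring is fully conjugated.
Tallying contributions gives 4 × 2 = 8 from the 4 double-bond units.
8 is a 4n count (n = 2), so the planar conjugated ring is antiaromatic.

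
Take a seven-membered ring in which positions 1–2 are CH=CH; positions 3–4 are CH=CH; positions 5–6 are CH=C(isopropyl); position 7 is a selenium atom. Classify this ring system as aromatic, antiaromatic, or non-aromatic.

All ring atoms are sp² and supply a p orbital to the ring (the double-bond atoms are sp², each contributing one p electron; the selenium donates one lone pair from its p orbital); the conjugation is uninterrupted.
Tallying contributions gives 3 × 2 = 6 from the double-bond units + 2 from the Se atom = 8.
A 4n π count (8, n = 2) in a planar conjugated ring means antiaromatic.

Antiaromatic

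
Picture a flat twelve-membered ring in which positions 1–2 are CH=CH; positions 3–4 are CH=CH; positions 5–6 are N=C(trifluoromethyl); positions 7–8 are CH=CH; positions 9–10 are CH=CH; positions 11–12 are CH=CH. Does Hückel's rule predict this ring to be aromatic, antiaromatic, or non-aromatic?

The p orbitals form a continuous loop: the double-bond atoms are sp², each contributing one p electron; the doubly-bonded nitrogens are pyridine-type — their lone pairs lie in the ring plane, leaving one electron in the p orbital. The ring is fully conjugated.
Tallying contributions gives 6 × 2 = 12 from the 6 double-bond units.
With 12 = 4·3 π electrons, Hückel's rule classifies the planar ring as antiaromatic.

Antiaromatic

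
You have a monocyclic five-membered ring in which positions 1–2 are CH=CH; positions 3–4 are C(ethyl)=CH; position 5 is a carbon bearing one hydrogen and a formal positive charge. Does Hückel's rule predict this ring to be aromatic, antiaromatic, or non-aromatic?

All ring atoms are sp² and supply a p orbital to the ring (each doubly-bonded ring atom is sp² with one p-orbital electron; the carbocation has an empty p orbital); the conjugation is uninterrupted.
Adding the contributions, 2 × 2 = 4 from the double-bond units + 0 from the CH(+) atom = 4.
4 = 4(1); a planar, fully conjugated 4n system is antiaromatic.

Antiaromatic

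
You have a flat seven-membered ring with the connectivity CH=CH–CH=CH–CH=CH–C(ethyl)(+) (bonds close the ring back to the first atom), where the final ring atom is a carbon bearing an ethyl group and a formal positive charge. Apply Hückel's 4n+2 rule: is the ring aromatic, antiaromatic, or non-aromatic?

Aromatic

Every ring atom contributes a p orbital perpendicular to the ring (each doubly-bonded ring atom is sp² with one p-orbital electron; the carbocation has an empty p orbital), so the π system is cyclic and fully conjugated.
Counting π electrons: 3 × 2 = 6 from the double-bond units + 0 from the C(ethyl)(+) atom = 6.
With 6 π electrons (n = 1), the Hückel 4n+2 condition holds.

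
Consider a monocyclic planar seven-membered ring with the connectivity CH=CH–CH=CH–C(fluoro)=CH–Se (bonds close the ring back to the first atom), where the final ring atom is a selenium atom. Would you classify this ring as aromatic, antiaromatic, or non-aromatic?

Antiaromatic

The p orbitals form a continuous loop: every atom in a ring double bond is sp² and brings one electron to the p orbital; the selenium donates one lone pair from its p orbital. The ring is fully conjugated.
π-electron count: 3 × 2 = 6 from the double-bond units + 2 from the Se atom = 8.
With 8 = 4·2 π electrons, Hückel's rule classifies the planar ring as antiaromatic.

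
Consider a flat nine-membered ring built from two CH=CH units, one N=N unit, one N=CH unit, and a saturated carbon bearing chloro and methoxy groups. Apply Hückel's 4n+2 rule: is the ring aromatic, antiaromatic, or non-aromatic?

Because that saturated carbon is sp³ and has no p orbital in the ring π system at the C(chloro)(methoxy) position, the π system cannot extend all the way around the ring.
Broken conjugation rules out both aromaticity and antiaromaticity.

Non-aromatic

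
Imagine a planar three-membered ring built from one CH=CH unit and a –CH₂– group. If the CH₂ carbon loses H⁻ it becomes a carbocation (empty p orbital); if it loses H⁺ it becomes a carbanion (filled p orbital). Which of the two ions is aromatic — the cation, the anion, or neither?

The cation

In both ions every ring atom is sp² and contributes a p orbital, so both rings are fully conjugated.
Cation: 1 × 2 + 0 = 2 π electrons → 4(0)+2, aromatic.
Anion: 1 × 2 + 2 = 4 π electrons → 4(1), antiaromatic.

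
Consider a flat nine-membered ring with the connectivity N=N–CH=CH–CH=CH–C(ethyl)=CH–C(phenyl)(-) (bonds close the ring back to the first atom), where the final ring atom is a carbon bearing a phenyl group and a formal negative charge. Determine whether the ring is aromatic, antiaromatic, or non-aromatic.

Check conjugation: every atom in a ring double bond is sp² and brings one electron to the p orbital; each =N– nitrogen is pyridine-type (lone pair in the sp² plane, one electron in the p orbital); the carbanion's lone pair occupies the p orbital — every position has a p orbital, so the cyclic π system is continuous.
Adding the contributions, 4 × 2 = 8 from the double-bond units + 2 from the C(phenyl)(-) atom = 10.
Since 10 = 4·2 + 2, the ring meets the 4n+2 criterion.

Aromatic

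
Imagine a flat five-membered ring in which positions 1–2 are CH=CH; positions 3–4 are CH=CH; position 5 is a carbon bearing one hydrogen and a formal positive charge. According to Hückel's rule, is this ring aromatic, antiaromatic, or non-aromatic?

Antiaromatic

All ring atoms are sp² and supply a p orbital to the ring (the double-bond atoms are sp², each contributing one p electron; the carbocation has an empty p orbital); the conjugation is uninterrupted.
π-electron count: 2 × 2 = 4 from the double-bond units + 0 from the CH(+) atom = 4.
4 is a 4n count (n = 1), so the planar conjugated ring is antiaromatic.
(This ring is the cyclopentadienyl cation.)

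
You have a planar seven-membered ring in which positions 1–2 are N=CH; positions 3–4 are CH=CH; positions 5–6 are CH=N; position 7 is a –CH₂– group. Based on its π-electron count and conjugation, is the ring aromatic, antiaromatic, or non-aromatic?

The CH2 carbon is saturated: the tetrahedral CH₂ carbon is sp³ and has no p orbital in the ring π system. Conjugation is not continuous around the ring.
Hückel's rule only applies to fully conjugated rings, so this one is simply non-aromatic.

Non-aromatic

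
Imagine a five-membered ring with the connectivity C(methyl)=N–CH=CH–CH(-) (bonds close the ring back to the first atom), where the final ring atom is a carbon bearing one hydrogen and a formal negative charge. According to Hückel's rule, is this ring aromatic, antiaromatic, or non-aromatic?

Check conjugation: each doubly-bonded ring atom is sp² with one p-orbital electron; each sp² =N– keeps its lone pair in-plane and puts one electron into the π system; the carbanion's lone pair occupies the p orbital — every position has a p orbital, so the cyclic π system is continuous.
Tallying contributions gives 2 × 2 = 4 from the double-bond units + 2 from the CH(-) atom = 6.
6 = 4(1) + 2, which satisfies Hückel's 4n+2 rule.

Aromatic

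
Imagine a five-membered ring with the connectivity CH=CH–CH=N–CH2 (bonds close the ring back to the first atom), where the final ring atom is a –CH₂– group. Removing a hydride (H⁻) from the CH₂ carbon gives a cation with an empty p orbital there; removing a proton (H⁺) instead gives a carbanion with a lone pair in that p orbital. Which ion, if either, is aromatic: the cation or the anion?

In either ion the ring is fully conjugated: every atom, including the new sp² carbon, supplies a p orbital.
Cation: 2 × 2 + 0 = 4 π electrons → 4(1), antiaromatic.
Anion: 2 × 2 + 2 = 6 π electrons → 4(1)+2, aromatic.

The anion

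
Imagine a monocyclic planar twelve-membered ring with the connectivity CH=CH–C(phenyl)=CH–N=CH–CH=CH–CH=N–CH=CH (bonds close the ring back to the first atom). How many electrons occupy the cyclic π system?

All ring atoms are sp² and supply a p orbital to the ring (every atom in a ring double bond is sp² and brings one electron to the p orbital; each =N– nitrogen is pyridine-type (lone pair in the sp² plane, one electron in the p orbital)); the conjugation is uninterrupted.
Counting π electrons: 6 × 2 = 12 from the 6 double-bond units.

12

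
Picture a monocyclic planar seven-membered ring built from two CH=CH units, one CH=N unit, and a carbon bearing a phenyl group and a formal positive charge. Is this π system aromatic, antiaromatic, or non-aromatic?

All ring atoms are sp² and supply a p orbital to the ring (the double-bond atoms are sp², each contributing one p electron; each =N– nitrogen is pyridine-type (lone pair in the sp² plane, one electron in the p orbital); the carbocation has an empty p orbital); the conjugation is uninterrupted.
Counting π electrons: 3 × 2 = 6 from the double-bond units + 0 from the C(phenyl)(+) atom = 6.
With 6 π electrons (n = 1), the Hückel 4n+2 condition holds.

Aromatic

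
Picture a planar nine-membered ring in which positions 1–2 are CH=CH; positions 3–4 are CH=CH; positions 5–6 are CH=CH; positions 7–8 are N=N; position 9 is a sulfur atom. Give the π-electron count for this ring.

Every ring atom contributes a p orbital perpendicular to the ring (the double-bond atoms are sp², each contributing one p electron; each =N– nitrogen is pyridine-type (lone pair in the sp² plane, one electron in the p orbital); the sulfur donates one lone pair from its p orbital), so the π system is cyclic and fully conjugated.
Tallying contributions gives 4 × 2 = 8 from the double-bond units + 2 from the S atom = 10.

10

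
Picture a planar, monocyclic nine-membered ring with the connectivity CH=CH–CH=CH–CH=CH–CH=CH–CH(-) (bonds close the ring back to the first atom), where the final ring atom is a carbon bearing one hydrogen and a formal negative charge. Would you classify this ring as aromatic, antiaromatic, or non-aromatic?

Check conjugation: every atom in a ring double bond is sp² and brings one electron to the p orbital; the carbanion's lone pair occupies the p orbital — every position has a p orbital, so the cyclic π system is continuous.
Tallying contributions gives 4 × 2 = 8 from the double-bond units + 2 from the CH(-) atom = 10.
With 10 π electrons (n = 2), the Hückel 4n+2 condition holds.

Aromatic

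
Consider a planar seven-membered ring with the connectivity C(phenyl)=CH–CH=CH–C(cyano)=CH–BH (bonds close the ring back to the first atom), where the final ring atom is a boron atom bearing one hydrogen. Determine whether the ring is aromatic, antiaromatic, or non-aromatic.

All ring atoms are sp² and supply a p orbital to the ring (each doubly-bonded ring atom is sp² with one p-orbital electron; the boron has an empty p orbital); the conjugation is uninterrupted.
π-electron count: 3 × 2 = 6 from the double-bond units + 0 from the BH atom = 6.
With 6 π electrons (n = 1), the Hückel 4n+2 condition holds.

Aromatic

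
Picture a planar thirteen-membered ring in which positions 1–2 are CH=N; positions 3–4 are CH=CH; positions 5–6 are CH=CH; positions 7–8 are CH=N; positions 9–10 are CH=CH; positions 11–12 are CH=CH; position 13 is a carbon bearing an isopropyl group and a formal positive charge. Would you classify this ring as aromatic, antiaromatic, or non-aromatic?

Antiaromatic

The p orbitals form a continuous loop: the double-bond atoms are sp², each contributing one p electron; the doubly-bonded nitrogens are pyridine-type — their lone pairs lie in the ring plane, leaving one electron in the p orbital; the carbocation has an empty p orbital. The ring is fully conjugated.
Counting π electrons: 6 × 2 = 12 from the double-bond units + 0 from the C(isopropyl)(+) atom = 12.
A 4n π count (12, n = 3) in a planar conjugated ring means antiaromatic.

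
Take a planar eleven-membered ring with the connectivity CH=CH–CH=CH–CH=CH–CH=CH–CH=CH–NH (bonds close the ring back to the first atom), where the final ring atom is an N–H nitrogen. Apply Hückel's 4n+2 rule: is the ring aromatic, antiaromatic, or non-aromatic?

Antiaromatic

Check conjugation: the double-bond atoms are sp², each contributing one p electron; the pyrrole-type nitrogen donates its lone pair from the p orbital — every position has a p orbital, so the cyclic π system is continuous.
π-electron count: 5 × 2 = 10 from the double-bond units + 2 from the NH atom = 12.
12 = 4(3); a planar, fully conjugated 4n system is antiaromatic.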